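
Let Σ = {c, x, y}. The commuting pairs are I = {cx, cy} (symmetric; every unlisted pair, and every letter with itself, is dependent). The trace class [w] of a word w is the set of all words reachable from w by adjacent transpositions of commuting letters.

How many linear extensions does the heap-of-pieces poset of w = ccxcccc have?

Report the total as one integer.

7

piece 0:c — minimal
piece 1:c rests on {0:c}
piece 2:x — minimal
piece 3:c rests on {1:c}
piece 4:c rests on {3:c}
piece 5:c rests on {4:c}
piece 6:c rests on {5:c}
minimal pieces: {0:c, 2:x}
ways to finish when only these pieces remain (= sum over removing one remaining piece with nothing left below it):
  1 left: {2}→1  {6}→1
  2 left: {2,6}→2  {5,6}→1
  3 left: {2,5,6}→3  {4,5,6}→1
  4 left: {2,4,5,6}→4  {3,4,5,6}→1
  5 left: {1,3,4,5,6}→1  {2,3,4,5,6}→5
  placing 0:c first → 6 extensions
  placing 2:x first → 1 extensions
total linear extensions = 7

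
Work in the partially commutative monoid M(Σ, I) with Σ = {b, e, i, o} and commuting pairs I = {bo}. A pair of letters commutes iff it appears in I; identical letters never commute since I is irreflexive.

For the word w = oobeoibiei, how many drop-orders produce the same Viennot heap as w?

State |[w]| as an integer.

0(o) covers ∅
1(o) covers 0:o
2(b) covers ∅
3(e) covers 1:o, 2:b
4(o) covers 3:e
5(i) covers 4:o
6(b) covers 5:i
7(i) covers 6:b
8(e) covers 7:i
9(i) covers 8:e
floor of heap: 0:o, 2:b
completions by unplaced set U, small U first (add the entries for U minus each lowest piece of U):
  |U|=1: {9}:1
  |U|=2: {8,9}:1
  |U|=3: {7,8,9}:1
  |U|=4: {6,7,8,9}:1
  |U|=5: {5,6,7,8,9}:1
  |U|=6: {4,5,6,7,8,9}:1
  |U|=7: {3,4,5,6,7,8,9}:1
  |U|=8: {1,3,4,5,6,7,8,9}:1  {2,3,4,5,6,7,8,9}:1
  start at 0(o): 2
  start at 2(b): 1
sum over floor = 3

3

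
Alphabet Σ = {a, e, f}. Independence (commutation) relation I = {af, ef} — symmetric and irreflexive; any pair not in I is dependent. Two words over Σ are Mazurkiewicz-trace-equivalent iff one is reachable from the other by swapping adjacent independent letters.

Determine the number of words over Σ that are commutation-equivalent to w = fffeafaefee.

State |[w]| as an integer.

462

piece 0:f — minimal
piece 1:f rests on {0:f}
piece 2:f rests on {1:f}
piece 3:e — minimal
piece 4:a rests on {3:e}
piece 5:f rests on {2:f}
piece 6:a rests on {4:a}
piece 7:e rests on {6:a}
piece 8:f rests on {5:f}
piece 9:e rests on {7:e}
piece 10:e rests on {9:e}
minimal pieces: {0:f, 3:e}
ways to finish when only these pieces remain (= sum over removing one remaining piece with nothing left below it):
  1 left: {8}→1  {10}→1
  2 left: {5,8}→1  {8,10}→2  {9,10}→1
  3 left: {2,5,8}→1  {5,8,10}→3  {7,9,10}→1  {8,9,10}→3
  4 left: {1,2,5,8}→1  {2,5,8,10}→4  {5,8,9,10}→6  {6,7,9,10}→1  {7,8,9,10}→4
  5 left: {0,1,2,5,8}→1  {1,2,5,8,10}→5  {2,5,8,9,10}→10  {4,6,7,9,10}→1  {5,7,8,9,10}→10  {6,7,8,9,10}→5
  6 left: {0,1,2,5,8,10}→6  {1,2,5,8,9,10}→15  {2,5,7,8,9,10}→20  {3,4,6,7,9,10}→1  {4,6,7,8,9,10}→6  {5,6,7,8,9,10}→15
  7 left: {0,1,2,5,8,9,10}→21  {1,2,5,7,8,9,10}→35  {2,5,6,7,8,9,10}→35  {3,4,6,7,8,9,10}→7  {4,5,6,7,8,9,10}→21
  8 left: {0,1,2,5,7,8,9,10}→56  {1,2,5,6,7,8,9,10}→70  {2,4,5,6,7,8,9,10}→56  {3,4,5,6,7,8,9,10}→28
  9 left: {0,1,2,5,6,7,8,9,10}→126  {1,2,4,5,6,7,8,9,10}→126  {2,3,4,5,6,7,8,9,10}→84
  placing 0:f first → 210 extensions
  placing 3:e first → 252 extensions
total linear extensions = 462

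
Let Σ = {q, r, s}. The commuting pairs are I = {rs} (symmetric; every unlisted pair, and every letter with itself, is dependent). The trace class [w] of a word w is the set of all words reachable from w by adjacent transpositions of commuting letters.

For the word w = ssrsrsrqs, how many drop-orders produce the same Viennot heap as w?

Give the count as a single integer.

35

0(s) covers ∅
1(s) covers 0:s
2(r) covers ∅
3(s) covers 1:s
4(r) covers 2:r
5(s) covers 3:s
6(r) covers 4:r
7(q) covers 5:s, 6:r
8(s) covers 7:q
floor of heap: 0:s, 2:r
completions by unplaced set U, small U first (add the entries for U minus each lowest piece of U):
  |U|=1: {8}:1
  |U|=2: {7,8}:1
  |U|=3: {5,7,8}:1  {6,7,8}:1
  |U|=4: {3,5,7,8}:1  {4,6,7,8}:1  {5,6,7,8}:2
  |U|=5: {1,3,5,7,8}:1  {2,4,6,7,8}:1  {3,5,6,7,8}:3  {4,5,6,7,8}:3
  |U|=6: {0,1,3,5,7,8}:1  {1,3,5,6,7,8}:4  {2,4,5,6,7,8}:4  {3,4,5,6,7,8}:6
  |U|=7: {0,1,3,5,6,7,8}:5  {1,3,4,5,6,7,8}:10  {2,3,4,5,6,7,8}:10
  start at 0(s): 20
  start at 2(r): 15
sum over floor = 35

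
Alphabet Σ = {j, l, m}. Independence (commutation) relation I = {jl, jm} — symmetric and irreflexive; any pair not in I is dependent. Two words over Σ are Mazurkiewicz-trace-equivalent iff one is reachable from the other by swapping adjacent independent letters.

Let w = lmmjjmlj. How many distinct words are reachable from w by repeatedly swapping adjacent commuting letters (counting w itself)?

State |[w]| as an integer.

56

#0=l has no predecessor
#1=m depends on [0:l]
#2=m depends on [1:m]
#3=j has no predecessor
#4=j depends on [3:j]
#5=m depends on [2:m]
#6=l depends on [5:m]
#7=j depends on [4:j]
sources: [0:l, 3:j]
N(rest) = Σ N(rest − s) over sources s of rest; N(one piece) = 1:
  size 1 → [6]=1  [7]=1
  size 2 → [4,7]=1  [5,6]=1  [6,7]=2
  size 3 → [2,5,6]=1  [3,4,7]=1  [4,6,7]=3  [5,6,7]=3
  size 4 → [1,2,5,6]=1  [2,5,6,7]=4  [3,4,6,7]=4  [4,5,6,7]=6
  size 5 → [0,1,2,5,6]=1  [1,2,5,6,7]=5  [2,4,5,6,7]=10  [3,4,5,6,7]=10
  size 6 → [0,1,2,5,6,7]=6  [1,2,4,5,6,7]=15  [2,3,4,5,6,7]=20
  first=0(l) contributes 35
  first=3(j) contributes 21
|[w]| = 56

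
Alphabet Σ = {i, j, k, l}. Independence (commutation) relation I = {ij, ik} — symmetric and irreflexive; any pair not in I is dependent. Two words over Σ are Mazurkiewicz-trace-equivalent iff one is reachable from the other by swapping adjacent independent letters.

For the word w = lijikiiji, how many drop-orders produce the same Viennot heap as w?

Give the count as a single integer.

56

piece 0:l — minimal
piece 1:i rests on {0:l}
piece 2:j rests on {0:l}
piece 3:i rests on {1:i}
piece 4:k rests on {2:j}
piece 5:i rests on {3:i}
piece 6:i rests on {5:i}
piece 7:j rests on {4:k}
piece 8:i rests on {6:i}
minimal pieces: {0:l}
ways to finish when only these pieces remain (= sum over removing one remaining piece with nothing left below it):
  1 left: {7}→1  {8}→1
  2 left: {4,7}→1  {6,8}→1  {7,8}→2
  3 left: {2,4,7}→1  {4,7,8}→3  {5,6,8}→1  {6,7,8}→3
  4 left: {2,4,7,8}→4  {3,5,6,8}→1  {4,6,7,8}→6  {5,6,7,8}→4
  5 left: {1,3,5,6,8}→1  {2,4,6,7,8}→10  {3,5,6,7,8}→5  {4,5,6,7,8}→10
  6 left: {1,3,5,6,7,8}→6  {2,4,5,6,7,8}→20  {3,4,5,6,7,8}→15
  7 left: {1,3,4,5,6,7,8}→21  {2,3,4,5,6,7,8}→35
  placing 0:l first → 56 extensions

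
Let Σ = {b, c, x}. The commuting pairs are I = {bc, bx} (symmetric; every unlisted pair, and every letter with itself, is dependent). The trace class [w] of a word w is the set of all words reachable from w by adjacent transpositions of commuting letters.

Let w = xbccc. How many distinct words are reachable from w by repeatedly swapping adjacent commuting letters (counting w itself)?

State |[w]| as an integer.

0(x) covers ∅
1(b) covers ∅
2(c) covers 0:x
3(c) covers 2:c
4(c) covers 3:c
floor of heap: 0:x, 1:b
completions by unplaced set U, small U first (add the entries for U minus each lowest piece of U):
  |U|=1: {1}:1  {4}:1
  |U|=2: {1,4}:2  {3,4}:1
  |U|=3: {1,3,4}:3  {2,3,4}:1
  start at 0(x): 4
  start at 1(b): 1
sum over floor = 5

5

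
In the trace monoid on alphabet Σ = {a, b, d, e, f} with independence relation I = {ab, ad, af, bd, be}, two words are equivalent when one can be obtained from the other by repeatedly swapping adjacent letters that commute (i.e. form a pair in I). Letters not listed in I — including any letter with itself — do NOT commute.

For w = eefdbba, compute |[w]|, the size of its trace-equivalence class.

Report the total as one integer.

15

0(e) covers ∅
1(e) covers 0:e
2(f) covers 1:e
3(d) covers 2:f
4(b) covers 2:f
5(b) covers 4:b
6(a) covers 1:e
floor of heap: 0:e
completions by unplaced set U, small U first (add the entries for U minus each lowest piece of U):
  |U|=1: {3}:1  {5}:1  {6}:1
  |U|=2: {3,5}:2  {3,6}:2  {4,5}:1  {5,6}:2
  |U|=3: {3,4,5}:3  {3,5,6}:6  {4,5,6}:3
  |U|=4: {2,3,4,5}:3  {3,4,5,6}:12
  |U|=5: {2,3,4,5,6}:15
  start at 0(e): 15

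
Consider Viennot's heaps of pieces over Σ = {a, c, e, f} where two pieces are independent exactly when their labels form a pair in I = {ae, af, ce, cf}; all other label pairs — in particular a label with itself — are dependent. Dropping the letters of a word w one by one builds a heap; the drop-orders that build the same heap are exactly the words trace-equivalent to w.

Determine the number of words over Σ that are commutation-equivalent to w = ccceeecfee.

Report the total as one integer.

210

#0=c has no predecessor
#1=c depends on [0:c]
#2=c depends on [1:c]
#3=e has no predecessor
#4=e depends on [3:e]
#5=e depends on [4:e]
#6=c depends on [2:c]
#7=f depends on [5:e]
#8=e depends on [7:f]
#9=e depends on [8:e]
sources: [0:c, 3:e]
N(rest) = Σ N(rest − s) over sources s of rest; N(one piece) = 1:
  size 1 → [6]=1  [9]=1
  size 2 → [2,6]=1  [6,9]=2  [8,9]=1
  size 3 → [1,2,6]=1  [2,6,9]=3  [6,8,9]=3  [7,8,9]=1
  size 4 → [0,1,2,6]=1  [1,2,6,9]=4  [2,6,8,9]=6  [5,7,8,9]=1  [6,7,8,9]=4
  size 5 → [0,1,2,6,9]=5  [1,2,6,8,9]=10  [2,6,7,8,9]=10  [4,5,7,8,9]=1  [5,6,7,8,9]=5
  size 6 → [0,1,2,6,8,9]=15  [1,2,6,7,8,9]=20  [2,5,6,7,8,9]=15  [3,4,5,7,8,9]=1  [4,5,6,7,8,9]=6
  size 7 → [0,1,2,6,7,8,9]=35  [1,2,5,6,7,8,9]=35  [2,4,5,6,7,8,9]=21  [3,4,5,6,7,8,9]=7
  size 8 → [0,1,2,5,6,7,8,9]=70  [1,2,4,5,6,7,8,9]=56  [2,3,4,5,6,7,8,9]=28
  first=0(c) contributes 84
  first=3(e) contributes 126
|[w]| = 210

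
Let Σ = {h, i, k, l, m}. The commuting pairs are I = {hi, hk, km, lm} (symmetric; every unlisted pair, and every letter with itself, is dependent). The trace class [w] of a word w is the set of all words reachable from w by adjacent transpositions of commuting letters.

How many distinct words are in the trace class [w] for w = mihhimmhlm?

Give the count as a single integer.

12

0(m) covers ∅
1(i) covers 0:m
2(h) covers 0:m
3(h) covers 2:h
4(i) covers 1:i
5(m) covers 3:h, 4:i
6(m) covers 5:m
7(h) covers 6:m
8(l) covers 7:h
9(m) covers 7:h
floor of heap: 0:m
completions by unplaced set U, small U first (add the entries for U minus each lowest piece of U):
  |U|=1: {8}:1  {9}:1
  |U|=2: {8,9}:2
  |U|=3: {7,8,9}:2
  |U|=4: {6,7,8,9}:2
  |U|=5: {5,6,7,8,9}:2
  |U|=6: {3,5,6,7,8,9}:2  {4,5,6,7,8,9}:2
  |U|=7: {1,4,5,6,7,8,9}:2  {2,3,5,6,7,8,9}:2  {3,4,5,6,7,8,9}:4
  |U|=8: {1,3,4,5,6,7,8,9}:6  {2,3,4,5,6,7,8,9}:6
  start at 0(m): 12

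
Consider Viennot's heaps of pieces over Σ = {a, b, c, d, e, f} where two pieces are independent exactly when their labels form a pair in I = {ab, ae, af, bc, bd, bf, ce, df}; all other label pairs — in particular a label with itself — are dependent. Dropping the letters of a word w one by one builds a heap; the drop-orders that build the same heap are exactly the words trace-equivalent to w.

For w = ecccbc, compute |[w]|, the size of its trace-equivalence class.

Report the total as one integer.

15

0(e) covers ∅
1(c) covers ∅
2(c) covers 1:c
3(c) covers 2:c
4(b) covers 0:e
5(c) covers 3:c
floor of heap: 0:e, 1:c
completions by unplaced set U, small U first (add the entries for U minus each lowest piece of U):
  |U|=1: {4}:1  {5}:1
  |U|=2: {0,4}:1  {3,5}:1  {4,5}:2
  |U|=3: {0,4,5}:3  {2,3,5}:1  {3,4,5}:3
  |U|=4: {0,3,4,5}:6  {1,2,3,5}:1  {2,3,4,5}:4
  start at 0(e): 5
  start at 1(c): 10
sum over floor = 15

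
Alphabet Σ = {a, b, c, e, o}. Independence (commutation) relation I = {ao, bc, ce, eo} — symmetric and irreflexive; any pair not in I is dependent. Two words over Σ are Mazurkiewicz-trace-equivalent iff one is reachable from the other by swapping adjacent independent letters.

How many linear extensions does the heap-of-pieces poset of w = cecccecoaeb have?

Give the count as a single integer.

70

0(c) covers ∅
1(e) covers ∅
2(c) covers 0:c
3(c) covers 2:c
4(c) covers 3:c
5(e) covers 1:e
6(c) covers 4:c
7(o) covers 6:c
8(a) covers 5:e, 6:c
9(e) covers 8:a
10(b) covers 7:o, 9:e
floor of heap: 0:c, 1:e
completions by unplaced set U, small U first (add the entries for U minus each lowest piece of U):
  |U|=1: {10}:1
  |U|=2: {7,10}:1  {9,10}:1
  |U|=3: {7,9,10}:2  {8,9,10}:1
  |U|=4: {5,8,9,10}:1  {7,8,9,10}:3
  |U|=5: {1,5,8,9,10}:1  {5,7,8,9,10}:4  {6,7,8,9,10}:3
  |U|=6: {1,5,7,8,9,10}:5  {4,6,7,8,9,10}:3  {5,6,7,8,9,10}:7
  |U|=7: {1,5,6,7,8,9,10}:12  {3,4,6,7,8,9,10}:3  {4,5,6,7,8,9,10}:10
  |U|=8: {1,4,5,6,7,8,9,10}:22  {2,3,4,6,7,8,9,10}:3  {3,4,5,6,7,8,9,10}:13
  |U|=9: {0,2,3,4,6,7,8,9,10}:3  {1,3,4,5,6,7,8,9,10}:35  {2,3,4,5,6,7,8,9,10}:16
  start at 0(c): 51
  start at 1(e): 19
sum over floor = 70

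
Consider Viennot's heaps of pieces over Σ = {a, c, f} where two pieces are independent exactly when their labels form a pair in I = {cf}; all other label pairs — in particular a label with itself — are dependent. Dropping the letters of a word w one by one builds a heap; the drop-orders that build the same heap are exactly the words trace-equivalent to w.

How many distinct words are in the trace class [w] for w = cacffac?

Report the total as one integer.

3

#0=c has no predecessor
#1=a depends on [0:c]
#2=c depends on [1:a]
#3=f depends on [1:a]
#4=f depends on [3:f]
#5=a depends on [2:c, 4:f]
#6=c depends on [5:a]
sources: [0:c]
N(rest) = Σ N(rest − s) over sources s of rest; N(one piece) = 1:
  size 1 → [6]=1
  size 2 → [5,6]=1
  size 3 → [2,5,6]=1  [4,5,6]=1
  size 4 → [2,4,5,6]=2  [3,4,5,6]=1
  size 5 → [2,3,4,5,6]=3
  first=0(c) contributes 3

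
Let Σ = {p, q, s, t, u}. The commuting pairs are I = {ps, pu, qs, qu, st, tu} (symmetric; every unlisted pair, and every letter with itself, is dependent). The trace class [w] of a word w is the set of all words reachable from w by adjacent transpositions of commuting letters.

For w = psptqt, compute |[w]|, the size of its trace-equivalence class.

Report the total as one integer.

6

drop 0:p onto floor
drop 1:s onto floor
drop 2:p onto {0:p}
drop 3:t onto {2:p}
drop 4:q onto {3:t}
drop 5:t onto {4:q}
ground layer = {0:p, 1:s}
drop-orders for the pieces not yet dropped (sum over which currently-grounded one goes next):
  1 to go: {1} 1  {5} 1
  2 to go: {1,5} 2  {4,5} 1
  3 to go: {1,4,5} 3  {3,4,5} 1
  4 to go: {1,3,4,5} 4  {2,3,4,5} 1
  if 0:p drops first: 5 orders
  if 1:s drops first: 1 orders
heap linearizations: 6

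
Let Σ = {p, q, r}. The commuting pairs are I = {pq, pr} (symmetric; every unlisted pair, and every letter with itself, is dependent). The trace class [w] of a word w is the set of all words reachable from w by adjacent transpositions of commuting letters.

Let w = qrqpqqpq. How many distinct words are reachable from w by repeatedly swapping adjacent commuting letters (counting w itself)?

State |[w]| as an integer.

drop 0:q onto floor
drop 1:r onto {0:q}
drop 2:q onto {1:r}
drop 3:p onto floor
drop 4:q onto {2:q}
drop 5:q onto {4:q}
drop 6:p onto {3:p}
drop 7:q onto {5:q}
ground layer = {0:q, 3:p}
drop-orders for the pieces not yet dropped (sum over which currently-grounded one goes next):
  1 to go: {6} 1  {7} 1
  2 to go: {3,6} 1  {5,7} 1  {6,7} 2
  3 to go: {3,6,7} 3  {4,5,7} 1  {5,6,7} 3
  4 to go: {2,4,5,7} 1  {3,5,6,7} 6  {4,5,6,7} 4
  5 to go: {1,2,4,5,7} 1  {2,4,5,6,7} 5  {3,4,5,6,7} 10
  6 to go: {0,1,2,4,5,7} 1  {1,2,4,5,6,7} 6  {2,3,4,5,6,7} 15
  if 0:q drops first: 21 orders
  if 3:p drops first: 7 orders
heap linearizations: 28

28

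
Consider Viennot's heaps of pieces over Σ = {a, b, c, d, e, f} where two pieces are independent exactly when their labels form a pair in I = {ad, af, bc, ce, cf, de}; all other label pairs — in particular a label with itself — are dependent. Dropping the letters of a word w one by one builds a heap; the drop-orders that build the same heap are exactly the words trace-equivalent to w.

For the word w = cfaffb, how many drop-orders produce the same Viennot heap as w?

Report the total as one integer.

10

drop 0:c onto floor
drop 1:f onto floor
drop 2:a onto {0:c}
drop 3:f onto {1:f}
drop 4:f onto {3:f}
drop 5:b onto {2:a, 4:f}
ground layer = {0:c, 1:f}
drop-orders for the pieces not yet dropped (sum over which currently-grounded one goes next):
  1 to go: {5} 1
  2 to go: {2,5} 1  {4,5} 1
  3 to go: {0,2,5} 1  {2,4,5} 2  {3,4,5} 1
  4 to go: {0,2,4,5} 3  {1,3,4,5} 1  {2,3,4,5} 3
  if 0:c drops first: 4 orders
  if 1:f drops first: 6 orders
heap linearizations: 10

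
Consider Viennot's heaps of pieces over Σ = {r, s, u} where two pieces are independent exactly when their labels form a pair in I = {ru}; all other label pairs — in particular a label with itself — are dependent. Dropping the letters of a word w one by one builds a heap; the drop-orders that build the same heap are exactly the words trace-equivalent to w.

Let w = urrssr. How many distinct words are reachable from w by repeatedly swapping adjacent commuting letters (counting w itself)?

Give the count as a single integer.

3

piece 0:u — minimal
piece 1:r — minimal
piece 2:r rests on {1:r}
piece 3:s rests on {0:u, 2:r}
piece 4:s rests on {3:s}
piece 5:r rests on {4:s}
minimal pieces: {0:u, 1:r}
ways to finish when only these pieces remain (= sum over removing one remaining piece with nothing left below it):
  1 left: {5}→1
  2 left: {4,5}→1
  3 left: {3,4,5}→1
  4 left: {0,3,4,5}→1  {2,3,4,5}→1
  placing 0:u first → 1 extensions
  placing 1:r first → 2 extensions
total linear extensions = 3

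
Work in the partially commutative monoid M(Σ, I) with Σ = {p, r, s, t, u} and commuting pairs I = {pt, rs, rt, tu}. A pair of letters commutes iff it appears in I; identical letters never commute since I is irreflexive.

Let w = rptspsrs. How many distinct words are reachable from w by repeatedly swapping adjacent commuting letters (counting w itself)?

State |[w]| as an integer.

0(r) covers ∅
1(p) covers 0:r
2(t) covers ∅
3(s) covers 1:p, 2:t
4(p) covers 3:s
5(s) covers 4:p
6(r) covers 4:p
7(s) covers 5:s
floor of heap: 0:r, 2:t
completions by unplaced set U, small U first (add the entries for U minus each lowest piece of U):
  |U|=1: {6}:1  {7}:1
  |U|=2: {5,7}:1  {6,7}:2
  |U|=3: {5,6,7}:3
  |U|=4: {4,5,6,7}:3
  |U|=5: {3,4,5,6,7}:3
  |U|=6: {1,3,4,5,6,7}:3  {2,3,4,5,6,7}:3
  start at 0(r): 6
  start at 2(t): 3
sum over floor = 9

9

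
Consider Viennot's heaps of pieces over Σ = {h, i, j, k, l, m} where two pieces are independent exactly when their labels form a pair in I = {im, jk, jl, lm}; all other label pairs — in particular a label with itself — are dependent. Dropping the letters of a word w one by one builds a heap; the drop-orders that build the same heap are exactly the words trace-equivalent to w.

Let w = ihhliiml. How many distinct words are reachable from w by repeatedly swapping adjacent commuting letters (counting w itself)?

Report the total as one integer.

5

0(i) covers ∅
1(h) covers 0:i
2(h) covers 1:h
3(l) covers 2:h
4(i) covers 3:l
5(i) covers 4:i
6(m) covers 2:h
7(l) covers 5:i
floor of heap: 0:i
completions by unplaced set U, small U first (add the entries for U minus each lowest piece of U):
  |U|=1: {6}:1  {7}:1
  |U|=2: {5,7}:1  {6,7}:2
  |U|=3: {4,5,7}:1  {5,6,7}:3
  |U|=4: {3,4,5,7}:1  {4,5,6,7}:4
  |U|=5: {3,4,5,6,7}:5
  |U|=6: {2,3,4,5,6,7}:5
  start at 0(i): 5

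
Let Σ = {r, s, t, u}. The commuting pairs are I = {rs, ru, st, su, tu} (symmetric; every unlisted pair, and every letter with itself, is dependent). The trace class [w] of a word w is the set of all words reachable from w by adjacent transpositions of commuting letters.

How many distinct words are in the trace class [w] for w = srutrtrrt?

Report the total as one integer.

#0=s has no predecessor
#1=r has no predecessor
#2=u has no predecessor
#3=t depends on [1:r]
#4=r depends on [3:t]
#5=t depends on [4:r]
#6=r depends on [5:t]
#7=r depends on [6:r]
#8=t depends on [7:r]
sources: [0:s, 1:r, 2:u]
N(rest) = Σ N(rest − s) over sources s of rest; N(one piece) = 1:
  size 1 → [0]=1  [2]=1  [8]=1
  size 2 → [0,2]=2  [0,8]=2  [2,8]=2  [7,8]=1
  size 3 → [0,2,8]=6  [0,7,8]=3  [2,7,8]=3  [6,7,8]=1
  size 4 → [0,2,7,8]=12  [0,6,7,8]=4  [2,6,7,8]=4  [5,6,7,8]=1
  size 5 → [0,2,6,7,8]=20  [0,5,6,7,8]=5  [2,5,6,7,8]=5  [4,5,6,7,8]=1
  size 6 → [0,2,5,6,7,8]=30  [0,4,5,6,7,8]=6  [2,4,5,6,7,8]=6  [3,4,5,6,7,8]=1
  size 7 → [0,2,4,5,6,7,8]=42  [0,3,4,5,6,7,8]=7  [1,3,4,5,6,7,8]=1  [2,3,4,5,6,7,8]=7
  first=0(s) contributes 8
  first=1(r) contributes 56
  first=2(u) contributes 8
|[w]| = 72

72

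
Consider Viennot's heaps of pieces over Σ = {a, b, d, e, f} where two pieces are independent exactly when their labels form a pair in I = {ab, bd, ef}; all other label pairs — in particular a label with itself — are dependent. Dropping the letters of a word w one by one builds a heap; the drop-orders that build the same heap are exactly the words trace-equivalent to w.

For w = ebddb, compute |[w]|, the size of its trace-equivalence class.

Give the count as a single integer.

6

drop 0:e onto floor
drop 1:b onto {0:e}
drop 2:d onto {0:e}
drop 3:d onto {2:d}
drop 4:b onto {1:b}
ground layer = {0:e}
drop-orders for the pieces not yet dropped (sum over which currently-grounded one goes next):
  1 to go: {3} 1  {4} 1
  2 to go: {1,4} 1  {2,3} 1  {3,4} 2
  3 to go: {1,3,4} 3  {2,3,4} 3
  if 0:e drops first: 6 orders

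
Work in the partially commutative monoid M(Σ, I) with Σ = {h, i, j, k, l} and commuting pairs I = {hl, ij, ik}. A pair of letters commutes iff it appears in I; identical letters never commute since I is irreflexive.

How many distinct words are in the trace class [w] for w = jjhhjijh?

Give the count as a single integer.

0(j) covers ∅
1(j) covers 0:j
2(h) covers 1:j
3(h) covers 2:h
4(j) covers 3:h
5(i) covers 3:h
6(j) covers 4:j
7(h) covers 5:i, 6:j
floor of heap: 0:j
completions by unplaced set U, small U first (add the entries for U minus each lowest piece of U):
  |U|=1: {7}:1
  |U|=2: {5,7}:1  {6,7}:1
  |U|=3: {4,6,7}:1  {5,6,7}:2
  |U|=4: {4,5,6,7}:3
  |U|=5: {3,4,5,6,7}:3
  |U|=6: {2,3,4,5,6,7}:3
  start at 0(j): 3

3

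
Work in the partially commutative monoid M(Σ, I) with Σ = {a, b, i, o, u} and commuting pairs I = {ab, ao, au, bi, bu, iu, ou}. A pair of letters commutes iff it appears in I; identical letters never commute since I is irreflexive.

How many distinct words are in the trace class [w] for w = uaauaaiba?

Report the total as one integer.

252

drop 0:u onto floor
drop 1:a onto floor
drop 2:a onto {1:a}
drop 3:u onto {0:u}
drop 4:a onto {2:a}
drop 5:a onto {4:a}
drop 6:i onto {5:a}
drop 7:b onto floor
drop 8:a onto {6:i}
ground layer = {0:u, 1:a, 7:b}
drop-orders for the pieces not yet dropped (sum over which currently-grounded one goes next):
  1 to go: {3} 1  {7} 1  {8} 1
  2 to go: {0,3} 1  {3,7} 2  {3,8} 2  {6,8} 1  {7,8} 2
  3 to go: {0,3,7} 3  {0,3,8} 3  {3,6,8} 3  {3,7,8} 6  {5,6,8} 1  {6,7,8} 3
  4 to go: {0,3,6,8} 6  {0,3,7,8} 12  {3,5,6,8} 4  {3,6,7,8} 12  {4,5,6,8} 1  {5,6,7,8} 4
  5 to go: {0,3,5,6,8} 10  {0,3,6,7,8} 30  {2,4,5,6,8} 1  {3,4,5,6,8} 5  {3,5,6,7,8} 20  {4,5,6,7,8} 5
  6 to go: {0,3,4,5,6,8} 15  {0,3,5,6,7,8} 60  {1,2,4,5,6,8} 1  {2,3,4,5,6,8} 6  {2,4,5,6,7,8} 6  {3,4,5,6,7,8} 30
  7 to go: {0,2,3,4,5,6,8} 21  {0,3,4,5,6,7,8} 105  {1,2,3,4,5,6,8} 7  {1,2,4,5,6,7,8} 7  {2,3,4,5,6,7,8} 42
  if 0:u drops first: 56 orders
  if 1:a drops first: 168 orders
  if 7:b drops first: 28 orders
heap linearizations: 252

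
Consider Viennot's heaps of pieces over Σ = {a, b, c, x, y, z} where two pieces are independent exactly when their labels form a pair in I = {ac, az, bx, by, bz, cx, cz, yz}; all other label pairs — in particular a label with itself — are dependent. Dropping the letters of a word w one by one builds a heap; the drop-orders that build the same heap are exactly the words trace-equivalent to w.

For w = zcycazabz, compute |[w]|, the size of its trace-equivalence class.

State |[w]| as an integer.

drop 0:z onto floor
drop 1:c onto floor
drop 2:y onto {1:c}
drop 3:c onto {2:y}
drop 4:a onto {2:y}
drop 5:z onto {0:z}
drop 6:a onto {4:a}
drop 7:b onto {3:c, 6:a}
drop 8:z onto {5:z}
ground layer = {0:z, 1:c}
drop-orders for the pieces not yet dropped (sum over which currently-grounded one goes next):
  1 to go: {7} 1  {8} 1
  2 to go: {3,7} 1  {5,8} 1  {6,7} 1  {7,8} 2
  3 to go: {0,5,8} 1  {3,6,7} 2  {3,7,8} 3  {4,6,7} 1  {5,7,8} 3  {6,7,8} 3
  4 to go: {0,5,7,8} 4  {3,4,6,7} 3  {3,5,7,8} 6  {3,6,7,8} 8  {4,6,7,8} 4  {5,6,7,8} 6
  5 to go: {0,3,5,7,8} 10  {0,5,6,7,8} 10  {2,3,4,6,7} 3  {3,4,6,7,8} 15  {3,5,6,7,8} 20  {4,5,6,7,8} 10
  6 to go: {0,3,5,6,7,8} 40  {0,4,5,6,7,8} 20  {1,2,3,4,6,7} 3  {2,3,4,6,7,8} 18  {3,4,5,6,7,8} 45
  7 to go: {0,3,4,5,6,7,8} 105  {1,2,3,4,6,7,8} 21  {2,3,4,5,6,7,8} 63
  if 0:z drops first: 84 orders
  if 1:c drops first: 168 orders
heap linearizations: 252

252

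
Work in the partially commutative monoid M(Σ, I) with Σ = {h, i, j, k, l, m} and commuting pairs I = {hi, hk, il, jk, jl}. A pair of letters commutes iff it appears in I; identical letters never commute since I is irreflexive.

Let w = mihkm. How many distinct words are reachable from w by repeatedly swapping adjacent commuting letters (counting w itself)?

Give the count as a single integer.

3

drop 0:m onto floor
drop 1:i onto {0:m}
drop 2:h onto {0:m}
drop 3:k onto {1:i}
drop 4:m onto {2:h, 3:k}
ground layer = {0:m}
drop-orders for the pieces not yet dropped (sum over which currently-grounded one goes next):
  1 to go: {4} 1
  2 to go: {2,4} 1  {3,4} 1
  3 to go: {1,3,4} 1  {2,3,4} 2
  if 0:m drops first: 3 orders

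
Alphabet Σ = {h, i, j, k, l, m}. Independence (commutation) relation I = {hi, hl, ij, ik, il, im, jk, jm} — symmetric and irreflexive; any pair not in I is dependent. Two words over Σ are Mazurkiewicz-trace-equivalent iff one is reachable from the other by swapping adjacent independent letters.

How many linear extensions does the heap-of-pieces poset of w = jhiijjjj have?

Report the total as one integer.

28

#0=j has no predecessor
#1=h depends on [0:j]
#2=i has no predecessor
#3=i depends on [2:i]
#4=j depends on [1:h]
#5=j depends on [4:j]
#6=j depends on [5:j]
#7=j depends on [6:j]
sources: [0:j, 2:i]
N(rest) = Σ N(rest − s) over sources s of rest; N(one piece) = 1:
  size 1 → [3]=1  [7]=1
  size 2 → [2,3]=1  [3,7]=2  [6,7]=1
  size 3 → [2,3,7]=3  [3,6,7]=3  [5,6,7]=1
  size 4 → [2,3,6,7]=6  [3,5,6,7]=4  [4,5,6,7]=1
  size 5 → [1,4,5,6,7]=1  [2,3,5,6,7]=10  [3,4,5,6,7]=5
  size 6 → [0,1,4,5,6,7]=1  [1,3,4,5,6,7]=6  [2,3,4,5,6,7]=15
  first=0(j) contributes 21
  first=2(i) contributes 7
|[w]| = 28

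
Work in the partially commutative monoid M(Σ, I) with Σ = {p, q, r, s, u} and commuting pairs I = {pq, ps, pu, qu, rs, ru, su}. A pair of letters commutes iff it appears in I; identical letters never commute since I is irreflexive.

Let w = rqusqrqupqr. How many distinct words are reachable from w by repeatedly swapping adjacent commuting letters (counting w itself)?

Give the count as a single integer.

165

piece 0:r — minimal
piece 1:q rests on {0:r}
piece 2:u — minimal
piece 3:s rests on {1:q}
piece 4:q rests on {3:s}
piece 5:r rests on {4:q}
piece 6:q rests on {5:r}
piece 7:u rests on {2:u}
piece 8:p rests on {5:r}
piece 9:q rests on {6:q}
piece 10:r rests on {8:p, 9:q}
minimal pieces: {0:r, 2:u}
ways to finish when only these pieces remain (= sum over removing one remaining piece with nothing left below it):
  1 left: {7}→1  {10}→1
  2 left: {2,7}→1  {7,10}→2  {8,10}→1  {9,10}→1
  3 left: {2,7,10}→3  {6,9,10}→1  {7,8,10}→3  {7,9,10}→3  {8,9,10}→2
  4 left: {2,7,8,10}→6  {2,7,9,10}→6  {6,7,9,10}→4  {6,8,9,10}→3  {7,8,9,10}→8
  5 left: {2,6,7,9,10}→10  {2,7,8,9,10}→20  {5,6,8,9,10}→3  {6,7,8,9,10}→15
  6 left: {2,6,7,8,9,10}→45  {4,5,6,8,9,10}→3  {5,6,7,8,9,10}→18
  7 left: {2,5,6,7,8,9,10}→63  {3,4,5,6,8,9,10}→3  {4,5,6,7,8,9,10}→21
  8 left: {1,3,4,5,6,8,9,10}→3  {2,4,5,6,7,8,9,10}→84  {3,4,5,6,7,8,9,10}→24
  9 left: {0,1,3,4,5,6,8,9,10}→3  {1,3,4,5,6,7,8,9,10}→27  {2,3,4,5,6,7,8,9,10}→108
  placing 0:r first → 135 extensions
  placing 2:u first → 30 extensions
total linear extensions = 165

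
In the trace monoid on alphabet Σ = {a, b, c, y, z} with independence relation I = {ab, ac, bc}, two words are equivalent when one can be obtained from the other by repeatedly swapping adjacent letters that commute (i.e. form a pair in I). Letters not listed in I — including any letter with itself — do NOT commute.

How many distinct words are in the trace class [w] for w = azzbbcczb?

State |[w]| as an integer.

6

drop 0:a onto floor
drop 1:z onto {0:a}
drop 2:z onto {1:z}
drop 3:b onto {2:z}
drop 4:b onto {3:b}
drop 5:c onto {2:z}
drop 6:c onto {5:c}
drop 7:z onto {4:b, 6:c}
drop 8:b onto {7:z}
ground layer = {0:a}
drop-orders for the pieces not yet dropped (sum over which currently-grounded one goes next):
  1 to go: {8} 1
  2 to go: {7,8} 1
  3 to go: {4,7,8} 1  {6,7,8} 1
  4 to go: {3,4,7,8} 1  {4,6,7,8} 2  {5,6,7,8} 1
  5 to go: {3,4,6,7,8} 3  {4,5,6,7,8} 3
  6 to go: {3,4,5,6,7,8} 6
  7 to go: {2,3,4,5,6,7,8} 6
  if 0:a drops first: 6 orders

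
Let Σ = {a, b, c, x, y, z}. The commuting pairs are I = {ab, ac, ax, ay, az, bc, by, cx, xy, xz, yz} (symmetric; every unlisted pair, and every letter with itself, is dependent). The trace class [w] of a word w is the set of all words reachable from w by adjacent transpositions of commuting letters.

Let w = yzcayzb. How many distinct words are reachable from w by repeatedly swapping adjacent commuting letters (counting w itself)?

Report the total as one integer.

42

0(y) covers ∅
1(z) covers ∅
2(c) covers 0:y, 1:z
3(a) covers ∅
4(y) covers 2:c
5(z) covers 2:c
6(b) covers 5:z
floor of heap: 0:y, 1:z, 3:a
completions by unplaced set U, small U first (add the entries for U minus each lowest piece of U):
  |U|=1: {3}:1  {4}:1  {6}:1
  |U|=2: {3,4}:2  {3,6}:2  {4,6}:2  {5,6}:1
  |U|=3: {3,4,6}:6  {3,5,6}:3  {4,5,6}:3
  |U|=4: {2,4,5,6}:3  {3,4,5,6}:12
  |U|=5: {0,2,4,5,6}:3  {1,2,4,5,6}:3  {2,3,4,5,6}:15
  start at 0(y): 18
  start at 1(z): 18
  start at 3(a): 6
sum over floor = 42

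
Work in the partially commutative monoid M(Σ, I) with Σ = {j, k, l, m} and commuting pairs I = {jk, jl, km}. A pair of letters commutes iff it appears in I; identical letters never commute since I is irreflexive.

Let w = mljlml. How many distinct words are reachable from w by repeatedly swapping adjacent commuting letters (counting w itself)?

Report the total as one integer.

piece 0:m — minimal
piece 1:l rests on {0:m}
piece 2:j rests on {0:m}
piece 3:l rests on {1:l}
piece 4:m rests on {2:j, 3:l}
piece 5:l rests on {4:m}
minimal pieces: {0:m}
ways to finish when only these pieces remain (= sum over removing one remaining piece with nothing left below it):
  1 left: {5}→1
  2 left: {4,5}→1
  3 left: {2,4,5}→1  {3,4,5}→1
  4 left: {1,3,4,5}→1  {2,3,4,5}→2
  placing 0:m first → 3 extensions

3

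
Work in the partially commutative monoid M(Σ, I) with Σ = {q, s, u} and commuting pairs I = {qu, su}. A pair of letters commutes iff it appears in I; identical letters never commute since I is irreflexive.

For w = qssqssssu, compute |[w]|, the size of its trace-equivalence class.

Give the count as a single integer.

drop 0:q onto floor
drop 1:s onto {0:q}
drop 2:s onto {1:s}
drop 3:q onto {2:s}
drop 4:s onto {3:q}
drop 5:s onto {4:s}
drop 6:s onto {5:s}
drop 7:s onto {6:s}
drop 8:u onto floor
ground layer = {0:q, 8:u}
drop-orders for the pieces not yet dropped (sum over which currently-grounded one goes next):
  1 to go: {7} 1  {8} 1
  2 to go: {6,7} 1  {7,8} 2
  3 to go: {5,6,7} 1  {6,7,8} 3
  4 to go: {4,5,6,7} 1  {5,6,7,8} 4
  5 to go: {3,4,5,6,7} 1  {4,5,6,7,8} 5
  6 to go: {2,3,4,5,6,7} 1  {3,4,5,6,7,8} 6
  7 to go: {1,2,3,4,5,6,7} 1  {2,3,4,5,6,7,8} 7
  if 0:q drops first: 8 orders
  if 8:u drops first: 1 orders
heap linearizations: 9

9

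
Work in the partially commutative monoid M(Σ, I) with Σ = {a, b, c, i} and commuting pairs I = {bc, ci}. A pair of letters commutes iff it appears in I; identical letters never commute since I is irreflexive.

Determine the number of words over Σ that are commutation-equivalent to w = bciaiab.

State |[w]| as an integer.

0(b) covers ∅
1(c) covers ∅
2(i) covers 0:b
3(a) covers 1:c, 2:i
4(i) covers 3:a
5(a) covers 4:i
6(b) covers 5:a
floor of heap: 0:b, 1:c
completions by unplaced set U, small U first (add the entries for U minus each lowest piece of U):
  |U|=1: {6}:1
  |U|=2: {5,6}:1
  |U|=3: {4,5,6}:1
  |U|=4: {3,4,5,6}:1
  |U|=5: {1,3,4,5,6}:1  {2,3,4,5,6}:1
  start at 0(b): 2
  start at 1(c): 1
sum over floor = 3

3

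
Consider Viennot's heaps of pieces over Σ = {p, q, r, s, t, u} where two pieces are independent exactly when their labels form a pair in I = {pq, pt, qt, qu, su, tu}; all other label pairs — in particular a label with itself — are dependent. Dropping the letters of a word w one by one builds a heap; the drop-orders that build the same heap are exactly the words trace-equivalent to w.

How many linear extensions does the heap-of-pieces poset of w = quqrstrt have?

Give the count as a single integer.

piece 0:q — minimal
piece 1:u — minimal
piece 2:q rests on {0:q}
piece 3:r rests on {1:u, 2:q}
piece 4:s rests on {3:r}
piece 5:t rests on {4:s}
piece 6:r rests on {5:t}
piece 7:t rests on {6:r}
minimal pieces: {0:q, 1:u}
ways to finish when only these pieces remain (= sum over removing one remaining piece with nothing left below it):
  1 left: {7}→1
  2 left: {6,7}→1
  3 left: {5,6,7}→1
  4 left: {4,5,6,7}→1
  5 left: {3,4,5,6,7}→1
  6 left: {1,3,4,5,6,7}→1  {2,3,4,5,6,7}→1
  placing 0:q first → 2 extensions
  placing 1:u first → 1 extensions
total linear extensions = 3

3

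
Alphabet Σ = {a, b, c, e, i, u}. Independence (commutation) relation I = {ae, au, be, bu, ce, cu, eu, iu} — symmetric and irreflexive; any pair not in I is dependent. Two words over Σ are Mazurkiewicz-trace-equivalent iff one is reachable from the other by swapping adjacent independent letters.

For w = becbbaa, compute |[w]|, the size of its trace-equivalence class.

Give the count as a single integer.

7

drop 0:b onto floor
drop 1:e onto floor
drop 2:c onto {0:b}
drop 3:b onto {2:c}
drop 4:b onto {3:b}
drop 5:a onto {4:b}
drop 6:a onto {5:a}
ground layer = {0:b, 1:e}
drop-orders for the pieces not yet dropped (sum over which currently-grounded one goes next):
  1 to go: {1} 1  {6} 1
  2 to go: {1,6} 2  {5,6} 1
  3 to go: {1,5,6} 3  {4,5,6} 1
  4 to go: {1,4,5,6} 4  {3,4,5,6} 1
  5 to go: {1,3,4,5,6} 5  {2,3,4,5,6} 1
  if 0:b drops first: 6 orders
  if 1:e drops first: 1 orders
heap linearizations: 7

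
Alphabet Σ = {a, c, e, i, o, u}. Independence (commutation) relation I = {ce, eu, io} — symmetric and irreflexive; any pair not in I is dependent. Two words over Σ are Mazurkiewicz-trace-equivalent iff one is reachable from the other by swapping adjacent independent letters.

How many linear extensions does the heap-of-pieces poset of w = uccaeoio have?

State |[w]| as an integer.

3

drop 0:u onto floor
drop 1:c onto {0:u}
drop 2:c onto {1:c}
drop 3:a onto {2:c}
drop 4:e onto {3:a}
drop 5:o onto {4:e}
drop 6:i onto {4:e}
drop 7:o onto {5:o}
ground layer = {0:u}
drop-orders for the pieces not yet dropped (sum over which currently-grounded one goes next):
  1 to go: {6} 1  {7} 1
  2 to go: {5,7} 1  {6,7} 2
  3 to go: {5,6,7} 3
  4 to go: {4,5,6,7} 3
  5 to go: {3,4,5,6,7} 3
  6 to go: {2,3,4,5,6,7} 3
  if 0:u drops first: 3 orders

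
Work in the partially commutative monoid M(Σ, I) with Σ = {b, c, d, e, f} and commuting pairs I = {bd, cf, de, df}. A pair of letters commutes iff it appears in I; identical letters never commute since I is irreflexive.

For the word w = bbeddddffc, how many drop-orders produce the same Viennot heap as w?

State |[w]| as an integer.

piece 0:b — minimal
piece 1:b rests on {0:b}
piece 2:e rests on {1:b}
piece 3:d — minimal
piece 4:d rests on {3:d}
piece 5:d rests on {4:d}
piece 6:d rests on {5:d}
piece 7:f rests on {2:e}
piece 8:f rests on {7:f}
piece 9:c rests on {2:e, 6:d}
minimal pieces: {0:b, 3:d}
ways to finish when only these pieces remain (= sum over removing one remaining piece with nothing left below it):
  1 left: {8}→1  {9}→1
  2 left: {6,9}→1  {7,8}→1  {8,9}→2
  3 left: {5,6,9}→1  {6,8,9}→3  {7,8,9}→3
  4 left: {2,7,8,9}→3  {4,5,6,9}→1  {5,6,8,9}→4  {6,7,8,9}→6
  5 left: {1,2,7,8,9}→3  {2,6,7,8,9}→9  {3,4,5,6,9}→1  {4,5,6,8,9}→5  {5,6,7,8,9}→10
  6 left: {0,1,2,7,8,9}→3  {1,2,6,7,8,9}→12  {2,5,6,7,8,9}→19  {3,4,5,6,8,9}→6  {4,5,6,7,8,9}→15
  7 left: {0,1,2,6,7,8,9}→15  {1,2,5,6,7,8,9}→31  {2,4,5,6,7,8,9}→34  {3,4,5,6,7,8,9}→21
  8 left: {0,1,2,5,6,7,8,9}→46  {1,2,4,5,6,7,8,9}→65  {2,3,4,5,6,7,8,9}→55
  placing 0:b first → 120 extensions
  placing 3:d first → 111 extensions
total linear extensions = 231

231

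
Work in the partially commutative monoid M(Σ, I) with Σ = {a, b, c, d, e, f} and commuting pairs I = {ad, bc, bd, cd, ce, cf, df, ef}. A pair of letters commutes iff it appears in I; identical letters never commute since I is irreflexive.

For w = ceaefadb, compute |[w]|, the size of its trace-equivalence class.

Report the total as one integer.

14

piece 0:c — minimal
piece 1:e — minimal
piece 2:a rests on {0:c, 1:e}
piece 3:e rests on {2:a}
piece 4:f rests on {2:a}
piece 5:a rests on {3:e, 4:f}
piece 6:d rests on {3:e}
piece 7:b rests on {5:a}
minimal pieces: {0:c, 1:e}
ways to finish when only these pieces remain (= sum over removing one remaining piece with nothing left below it):
  1 left: {6}→1  {7}→1
  2 left: {5,7}→1  {6,7}→2
  3 left: {4,5,7}→1  {5,6,7}→3
  4 left: {3,5,6,7}→3  {4,5,6,7}→4
  5 left: {3,4,5,6,7}→7
  6 left: {2,3,4,5,6,7}→7
  placing 0:c first → 7 extensions
  placing 1:e first → 7 extensions
total linear extensions = 14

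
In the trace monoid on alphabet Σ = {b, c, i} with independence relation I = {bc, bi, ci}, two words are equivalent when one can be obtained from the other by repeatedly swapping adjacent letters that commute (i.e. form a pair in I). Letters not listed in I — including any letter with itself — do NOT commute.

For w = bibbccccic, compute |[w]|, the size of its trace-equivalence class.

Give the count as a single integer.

2520

0(b) covers ∅
1(i) covers ∅
2(b) covers 0:b
3(b) covers 2:b
4(c) covers ∅
5(c) covers 4:c
6(c) covers 5:c
7(c) covers 6:c
8(i) covers 1:i
9(c) covers 7:c
floor of heap: 0:b, 1:i, 4:c
completions by unplaced set U, small U first (add the entries for U minus each lowest piece of U):
  |U|=1: {3}:1  {8}:1  {9}:1
  |U|=2: {1,8}:1  {2,3}:1  {3,8}:2  {3,9}:2  {7,9}:1  {8,9}:2
  |U|=3: {0,2,3}:1  {1,3,8}:3  {1,8,9}:3  {2,3,8}:3  {2,3,9}:3  {3,7,9}:3  {3,8,9}:6  {6,7,9}:1  {7,8,9}:3
  |U|=4: {0,2,3,8}:4  {0,2,3,9}:4  {1,2,3,8}:6  {1,3,8,9}:12  {1,7,8,9}:6  {2,3,7,9}:6  {2,3,8,9}:12  {3,6,7,9}:4  {3,7,8,9}:12  {5,6,7,9}:1  {6,7,8,9}:4
  |U|=5: {0,1,2,3,8}:10  {0,2,3,7,9}:10  {0,2,3,8,9}:20  {1,2,3,8,9}:30  {1,3,7,8,9}:30  {1,6,7,8,9}:10  {2,3,6,7,9}:10  {2,3,7,8,9}:30  {3,5,6,7,9}:5  {3,6,7,8,9}:20  {4,5,6,7,9}:1  {5,6,7,8,9}:5
  |U|=6: {0,1,2,3,8,9}:60  {0,2,3,6,7,9}:20  {0,2,3,7,8,9}:60  {1,2,3,7,8,9}:90  {1,3,6,7,8,9}:60  {1,5,6,7,8,9}:15  {2,3,5,6,7,9}:15  {2,3,6,7,8,9}:60  {3,4,5,6,7,9}:6  {3,5,6,7,8,9}:30  {4,5,6,7,8,9}:6
  |U|=7: {0,1,2,3,7,8,9}:210  {0,2,3,5,6,7,9}:35  {0,2,3,6,7,8,9}:140  {1,2,3,6,7,8,9}:210  {1,3,5,6,7,8,9}:105  {1,4,5,6,7,8,9}:21  {2,3,4,5,6,7,9}:21  {2,3,5,6,7,8,9}:105  {3,4,5,6,7,8,9}:42
  |U|=8: {0,1,2,3,6,7,8,9}:560  {0,2,3,4,5,6,7,9}:56  {0,2,3,5,6,7,8,9}:280  {1,2,3,5,6,7,8,9}:420  {1,3,4,5,6,7,8,9}:168  {2,3,4,5,6,7,8,9}:168
  start at 0(b): 756
  start at 1(i): 504
  start at 4(c): 1260
sum over floor = 2520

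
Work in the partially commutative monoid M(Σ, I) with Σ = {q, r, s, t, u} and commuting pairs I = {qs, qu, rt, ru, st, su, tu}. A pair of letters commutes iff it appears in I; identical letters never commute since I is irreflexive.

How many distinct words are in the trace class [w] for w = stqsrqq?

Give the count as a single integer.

6

drop 0:s onto floor
drop 1:t onto floor
drop 2:q onto {1:t}
drop 3:s onto {0:s}
drop 4:r onto {2:q, 3:s}
drop 5:q onto {4:r}
drop 6:q onto {5:q}
ground layer = {0:s, 1:t}
drop-orders for the pieces not yet dropped (sum over which currently-grounded one goes next):
  1 to go: {6} 1
  2 to go: {5,6} 1
  3 to go: {4,5,6} 1
  4 to go: {2,4,5,6} 1  {3,4,5,6} 1
  5 to go: {0,3,4,5,6} 1  {1,2,4,5,6} 1  {2,3,4,5,6} 2
  if 0:s drops first: 3 orders
  if 1:t drops first: 3 orders
heap linearizations: 6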